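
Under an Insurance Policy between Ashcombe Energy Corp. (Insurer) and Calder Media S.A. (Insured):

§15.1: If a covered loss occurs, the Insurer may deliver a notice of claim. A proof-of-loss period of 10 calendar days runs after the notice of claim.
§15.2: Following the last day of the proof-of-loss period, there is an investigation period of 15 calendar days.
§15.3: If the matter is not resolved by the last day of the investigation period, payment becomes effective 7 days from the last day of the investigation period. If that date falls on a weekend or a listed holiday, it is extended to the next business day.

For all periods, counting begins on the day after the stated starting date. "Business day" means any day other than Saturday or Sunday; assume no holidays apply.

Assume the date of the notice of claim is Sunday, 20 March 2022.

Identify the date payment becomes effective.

The last day of the proof-of-loss period: 10 calendar days after 20 March 2022 is 30 March 2022.
The last day of the investigation period: 15 calendar days after 30 March 2022 is 14 April 2022.
The date payment becomes effective: 14 April 2022 + 7 days = 21 April 2022. 21 April 2022 is a Thursday, so no roll-forward applies.

21 April 2022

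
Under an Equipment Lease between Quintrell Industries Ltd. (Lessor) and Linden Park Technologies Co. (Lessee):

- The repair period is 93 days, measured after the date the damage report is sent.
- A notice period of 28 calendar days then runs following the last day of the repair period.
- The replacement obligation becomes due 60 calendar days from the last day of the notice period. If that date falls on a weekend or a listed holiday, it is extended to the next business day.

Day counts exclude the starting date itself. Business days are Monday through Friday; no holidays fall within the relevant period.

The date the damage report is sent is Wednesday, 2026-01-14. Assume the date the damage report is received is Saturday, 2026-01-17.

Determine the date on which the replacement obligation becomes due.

2026-07-14

The last day of the repair period: 93 calendar days after 2026-01-14 is 2026-04-17.
The last day of the notice period: 28 calendar days after 2026-04-17 is 2026-05-15.
The date on which the replacement obligation becomes due: 2026-05-15 + 60 days = 2026-07-14. 2026-07-14 is a Tuesday, so no roll-forward applies.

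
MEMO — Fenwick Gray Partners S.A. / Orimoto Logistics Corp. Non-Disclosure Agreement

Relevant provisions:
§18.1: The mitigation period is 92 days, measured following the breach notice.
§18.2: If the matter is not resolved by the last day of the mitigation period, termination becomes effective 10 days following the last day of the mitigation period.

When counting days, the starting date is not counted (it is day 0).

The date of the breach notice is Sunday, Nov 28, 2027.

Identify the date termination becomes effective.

The last day of the mitigation period: Nov 28, 2027 + 92 days = Feb 28, 2028.
The date termination becomes effective: 10 calendar days after Feb 28, 2028 is Mar 9, 2028.

Mar 9, 2028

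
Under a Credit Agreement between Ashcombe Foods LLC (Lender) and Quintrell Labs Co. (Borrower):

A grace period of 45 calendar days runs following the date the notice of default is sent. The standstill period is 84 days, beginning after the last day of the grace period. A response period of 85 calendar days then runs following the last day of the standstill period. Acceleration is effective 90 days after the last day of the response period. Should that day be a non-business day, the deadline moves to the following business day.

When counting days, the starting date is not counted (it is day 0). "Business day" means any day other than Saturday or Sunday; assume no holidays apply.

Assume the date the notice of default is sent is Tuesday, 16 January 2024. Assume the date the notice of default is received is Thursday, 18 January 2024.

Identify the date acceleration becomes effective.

15 November 2024

The last day of the grace period: 16 January 2024 + 45 days = 1 March 2024.
Adding 84 calendar days to 1 March 2024 gives 24 May 2024, which is the last day of the standstill period.
The last day of the response period: 85 calendar days after 24 May 2024 is 17 August 2024.
The date acceleration becomes effective: 90 calendar days after 17 August 2024 is 15 November 2024. 15 November 2024 is a Friday, so no roll-forward applies.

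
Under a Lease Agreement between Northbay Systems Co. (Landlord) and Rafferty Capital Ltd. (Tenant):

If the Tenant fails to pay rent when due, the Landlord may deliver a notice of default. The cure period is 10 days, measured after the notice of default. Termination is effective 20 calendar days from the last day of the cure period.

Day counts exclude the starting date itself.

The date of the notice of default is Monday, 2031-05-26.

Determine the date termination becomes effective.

Adding 10 calendar days to 2031-05-26 gives 2031-06-05, which is the last day of the cure period.
The date termination becomes effective: 20 calendar days after 2031-06-05 is 2031-06-25.

2031-06-25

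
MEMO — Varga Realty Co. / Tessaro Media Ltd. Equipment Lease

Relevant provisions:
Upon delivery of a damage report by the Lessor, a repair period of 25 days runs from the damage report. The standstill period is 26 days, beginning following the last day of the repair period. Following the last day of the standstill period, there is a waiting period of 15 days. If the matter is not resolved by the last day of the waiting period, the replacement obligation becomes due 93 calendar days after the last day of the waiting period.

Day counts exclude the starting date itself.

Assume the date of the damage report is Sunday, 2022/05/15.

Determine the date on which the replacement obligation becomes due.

2022/10/21

The last day of the repair period: 2022/05/15 + 25 days = 2022/06/09.
Adding 26 calendar days to 2022/06/09 gives 2022/07/05, which is the last day of the standstill period.
Adding 15 calendar days to 2022/07/05 gives 2022/07/20, which is the last day of the waiting period.
Adding 93 calendar days to 2022/07/20 gives 2022/10/21, which is the date on which the replacement obligation becomes due.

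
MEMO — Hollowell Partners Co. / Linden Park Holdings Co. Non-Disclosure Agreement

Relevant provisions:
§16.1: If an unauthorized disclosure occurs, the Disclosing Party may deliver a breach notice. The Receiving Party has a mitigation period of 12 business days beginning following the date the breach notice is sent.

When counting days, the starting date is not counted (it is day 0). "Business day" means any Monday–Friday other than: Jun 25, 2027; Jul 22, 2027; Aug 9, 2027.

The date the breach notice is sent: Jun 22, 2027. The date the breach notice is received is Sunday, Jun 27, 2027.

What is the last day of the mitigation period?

The last day of the mitigation period: counting 12 business days from Tuesday, Jun 22, 2027 (Jun 23, Jun 24, Jun 28, Jun 29, …, Jul 7, Jul 8, Jul 9, skipping weekends and the listed holiday on Jun 25) reaches Friday, Jul 9, 2027.

Jul 9, 2027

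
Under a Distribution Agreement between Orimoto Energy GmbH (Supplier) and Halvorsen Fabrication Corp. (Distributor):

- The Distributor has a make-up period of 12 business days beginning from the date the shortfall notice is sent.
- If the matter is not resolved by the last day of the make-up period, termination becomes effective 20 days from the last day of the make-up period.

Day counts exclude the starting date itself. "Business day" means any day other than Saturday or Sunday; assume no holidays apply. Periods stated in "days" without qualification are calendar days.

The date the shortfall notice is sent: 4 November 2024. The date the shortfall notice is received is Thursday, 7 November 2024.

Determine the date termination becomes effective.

10 December 2024

The last day of the make-up period: 12 business days after Monday, 4 November 2024, skipping weekends — Nov 5, Nov 6, Nov 7, Nov 8, …, Nov 18, Nov 19, Nov 20 — lands on Wednesday, 20 November 2024.
Adding 20 calendar days to 20 November 2024 gives 10 December 2024, which is the date termination becomes effective.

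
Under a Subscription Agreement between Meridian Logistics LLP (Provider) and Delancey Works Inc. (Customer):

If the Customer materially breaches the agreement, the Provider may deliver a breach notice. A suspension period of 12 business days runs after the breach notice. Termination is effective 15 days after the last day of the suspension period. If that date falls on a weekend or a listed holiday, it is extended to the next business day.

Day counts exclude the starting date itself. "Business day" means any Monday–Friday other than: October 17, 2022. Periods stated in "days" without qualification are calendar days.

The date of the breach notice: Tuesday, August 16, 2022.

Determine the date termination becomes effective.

September 16, 2022

The last day of the suspension period: 12 business days after Tuesday, August 16, 2022, skipping weekends — Aug 17, Aug 18, Aug 19, Aug 22, …, Aug 30, Aug 31, Sep 1 — lands on Thursday, September 1, 2022.
The date termination becomes effective: 15 calendar days after September 1, 2022 is September 16, 2022. September 16, 2022 is a Friday and is not a listed holiday, so no roll-forward applies.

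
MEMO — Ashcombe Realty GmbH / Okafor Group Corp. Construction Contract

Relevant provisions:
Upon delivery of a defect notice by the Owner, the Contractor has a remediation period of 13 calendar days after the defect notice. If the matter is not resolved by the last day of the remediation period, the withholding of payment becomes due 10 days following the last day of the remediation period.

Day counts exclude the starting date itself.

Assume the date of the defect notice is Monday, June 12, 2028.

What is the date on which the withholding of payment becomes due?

The last day of the remediation period: 13 calendar days after June 12, 2028 is June 25, 2028.
Adding 10 calendar days to June 25, 2028 gives July 5, 2028, which is the date on which the withholding of payment becomes due.

July 5, 2028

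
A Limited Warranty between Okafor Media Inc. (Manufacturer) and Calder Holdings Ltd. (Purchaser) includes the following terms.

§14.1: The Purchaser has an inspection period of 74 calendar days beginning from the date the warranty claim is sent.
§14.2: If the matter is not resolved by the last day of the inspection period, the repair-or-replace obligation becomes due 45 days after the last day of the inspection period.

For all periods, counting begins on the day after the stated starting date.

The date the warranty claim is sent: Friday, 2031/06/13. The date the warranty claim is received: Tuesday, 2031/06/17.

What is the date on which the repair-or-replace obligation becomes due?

2031/10/10

The last day of the inspection period: 74 calendar days after 2031/06/13 is 2031/08/26.
Adding 45 calendar days to 2031/08/26 gives 2031/10/10, which is the date on which the repair-or-replace obligation becomes due.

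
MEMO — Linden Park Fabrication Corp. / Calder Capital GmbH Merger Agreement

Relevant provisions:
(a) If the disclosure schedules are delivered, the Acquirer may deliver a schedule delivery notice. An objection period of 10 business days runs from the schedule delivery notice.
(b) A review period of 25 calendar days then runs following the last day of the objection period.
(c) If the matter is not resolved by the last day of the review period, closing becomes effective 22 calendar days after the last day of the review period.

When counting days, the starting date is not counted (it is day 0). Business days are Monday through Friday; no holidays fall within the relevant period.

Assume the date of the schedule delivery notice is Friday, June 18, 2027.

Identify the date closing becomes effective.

From Friday, June 18, 2027, 10 business days (Jun 21, Jun 22, Jun 23, Jun 24, Jun 25, Jun 28, Jun 29, Jun 30, Jul 1, Jul 2, skipping weekends) brings us to Friday, July 2, 2027, which is the last day of the objection period.
The last day of the review period: July 2, 2027 + 25 days = July 27, 2027.
Adding 22 calendar days to July 27, 2027 gives August 18, 2027, which is the date closing becomes effective.

August 18, 2027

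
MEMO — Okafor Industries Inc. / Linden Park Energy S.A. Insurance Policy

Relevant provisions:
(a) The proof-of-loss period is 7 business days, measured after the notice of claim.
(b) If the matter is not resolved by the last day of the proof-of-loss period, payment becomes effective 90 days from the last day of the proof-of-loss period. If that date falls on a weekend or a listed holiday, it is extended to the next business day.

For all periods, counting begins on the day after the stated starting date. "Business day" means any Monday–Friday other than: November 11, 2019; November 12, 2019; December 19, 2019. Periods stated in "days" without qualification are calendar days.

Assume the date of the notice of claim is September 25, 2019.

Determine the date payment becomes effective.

From Wednesday, September 25, 2019, 7 business days (Sep 26, Sep 27, Sep 30, Oct 1, Oct 2, Oct 3, Oct 4, skipping weekends) brings us to Friday, October 4, 2019, which is the last day of the proof-of-loss period.
The date payment becomes effective: October 4, 2019 + 90 days = January 2, 2020. January 2, 2020 is a Thursday and is not a listed holiday, so no roll-forward applies.

January 2, 2020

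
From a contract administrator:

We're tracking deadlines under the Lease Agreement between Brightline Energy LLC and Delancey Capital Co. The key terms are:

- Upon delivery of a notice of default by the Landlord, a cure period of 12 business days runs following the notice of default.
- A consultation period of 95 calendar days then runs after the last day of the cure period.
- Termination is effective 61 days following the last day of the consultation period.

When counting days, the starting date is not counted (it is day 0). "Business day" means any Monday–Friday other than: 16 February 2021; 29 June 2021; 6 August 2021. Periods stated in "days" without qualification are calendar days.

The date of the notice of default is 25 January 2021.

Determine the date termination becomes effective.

16 July 2021

From Monday, 25 January 2021, 12 business days (Jan 26, Jan 27, Jan 28, Jan 29, …, Feb 8, Feb 9, Feb 10, skipping weekends) brings us to Wednesday, 10 February 2021, which is the last day of the cure period.
Adding 95 calendar days to 10 February 2021 gives 16 May 2021, which is the last day of the consultation period.
The date termination becomes effective: 16 May 2021 + 61 days = 16 July 2021.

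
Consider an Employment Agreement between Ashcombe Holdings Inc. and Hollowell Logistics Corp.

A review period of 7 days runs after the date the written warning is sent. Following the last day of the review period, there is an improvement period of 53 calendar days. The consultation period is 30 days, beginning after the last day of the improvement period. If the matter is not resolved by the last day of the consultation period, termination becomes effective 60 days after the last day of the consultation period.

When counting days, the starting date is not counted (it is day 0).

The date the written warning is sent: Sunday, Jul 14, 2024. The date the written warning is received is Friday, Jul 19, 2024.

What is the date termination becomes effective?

Adding 7 calendar days to Jul 14, 2024 gives Jul 21, 2024, which is the last day of the review period.
Adding 53 calendar days to Jul 21, 2024 gives Sep 12, 2024, which is the last day of the improvement period.
The last day of the consultation period: Sep 12, 2024 + 30 days = Oct 12, 2024.
The date termination becomes effective: 60 calendar days after Oct 12, 2024 is Dec 11, 2024.

Dec 11, 2024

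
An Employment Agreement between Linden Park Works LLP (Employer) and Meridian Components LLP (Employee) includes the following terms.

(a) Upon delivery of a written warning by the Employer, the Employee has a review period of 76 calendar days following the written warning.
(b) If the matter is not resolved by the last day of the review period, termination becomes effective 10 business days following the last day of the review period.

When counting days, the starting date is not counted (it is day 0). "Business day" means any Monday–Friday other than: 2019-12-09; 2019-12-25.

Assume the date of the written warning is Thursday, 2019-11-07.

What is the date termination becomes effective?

The last day of the review period: 76 calendar days after 2019-11-07 is 2020-01-22.
The date termination becomes effective: counting 10 business days from Wednesday, 2020-01-22 (Jan 23, Jan 24, Jan 27, Jan 28, Jan 29, Jan 30, Jan 31, Feb 3, Feb 4, Feb 5, skipping weekends) reaches Wednesday, 2020-02-05.

2020-02-05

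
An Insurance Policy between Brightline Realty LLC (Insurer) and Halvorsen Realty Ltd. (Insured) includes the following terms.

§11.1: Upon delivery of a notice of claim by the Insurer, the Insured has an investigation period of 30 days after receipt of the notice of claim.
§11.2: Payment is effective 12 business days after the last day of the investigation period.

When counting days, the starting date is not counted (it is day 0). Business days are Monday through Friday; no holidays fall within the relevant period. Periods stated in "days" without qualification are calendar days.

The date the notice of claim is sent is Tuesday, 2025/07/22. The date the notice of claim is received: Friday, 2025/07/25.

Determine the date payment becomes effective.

The last day of the investigation period: 2025/07/25 + 30 days = 2025/08/24.
The date payment becomes effective: 12 business days after Sunday, 2025/08/24, skipping weekends — Aug 25, Aug 26, Aug 27, Aug 28, …, Sep 5, Sep 8, Sep 9 — lands on Tuesday, 2025/09/09.

2025/09/09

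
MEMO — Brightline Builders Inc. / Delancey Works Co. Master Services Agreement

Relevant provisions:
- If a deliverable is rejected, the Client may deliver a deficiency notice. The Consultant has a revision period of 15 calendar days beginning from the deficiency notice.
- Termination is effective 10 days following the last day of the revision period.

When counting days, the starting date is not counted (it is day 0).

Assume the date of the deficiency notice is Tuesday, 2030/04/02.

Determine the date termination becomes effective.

2030/04/27

Adding 15 calendar days to 2030/04/02 gives 2030/04/17, which is the last day of the revision period.
Adding 10 calendar days to 2030/04/17 gives 2030/04/27, which is the date termination becomes effective.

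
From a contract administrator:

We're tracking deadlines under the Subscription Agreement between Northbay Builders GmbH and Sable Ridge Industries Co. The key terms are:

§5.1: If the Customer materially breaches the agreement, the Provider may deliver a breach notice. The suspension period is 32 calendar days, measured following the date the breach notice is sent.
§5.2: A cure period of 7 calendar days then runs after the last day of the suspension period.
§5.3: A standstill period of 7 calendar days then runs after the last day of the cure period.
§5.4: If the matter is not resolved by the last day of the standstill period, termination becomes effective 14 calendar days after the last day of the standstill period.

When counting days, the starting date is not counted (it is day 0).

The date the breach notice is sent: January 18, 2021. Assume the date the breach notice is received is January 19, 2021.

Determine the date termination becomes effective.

The last day of the suspension period: 32 calendar days after January 18, 2021 is February 19, 2021.
The last day of the cure period: 7 calendar days after February 19, 2021 is February 26, 2021.
The last day of the standstill period: February 26, 2021 + 7 days = March 5, 2021.
The date termination becomes effective: March 5, 2021 + 14 days = March 19, 2021.

March 19, 2021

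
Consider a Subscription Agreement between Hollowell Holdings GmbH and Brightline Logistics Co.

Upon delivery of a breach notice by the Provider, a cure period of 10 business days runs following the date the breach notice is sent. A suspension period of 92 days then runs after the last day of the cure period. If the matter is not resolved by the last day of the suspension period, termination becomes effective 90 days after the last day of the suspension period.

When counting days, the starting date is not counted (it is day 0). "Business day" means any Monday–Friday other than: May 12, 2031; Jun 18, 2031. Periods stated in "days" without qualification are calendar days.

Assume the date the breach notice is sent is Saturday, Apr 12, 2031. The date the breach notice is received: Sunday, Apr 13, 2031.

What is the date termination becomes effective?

The last day of the cure period: counting 10 business days from Saturday, Apr 12, 2031 (Apr 14, Apr 15, Apr 16, Apr 17, Apr 18, Apr 21, Apr 22, Apr 23, Apr 24, Apr 25, skipping weekends) reaches Friday, Apr 25, 2031.
Adding 92 calendar days to Apr 25, 2031 gives Jul 26, 2031, which is the last day of the suspension period.
The date termination becomes effective: 90 calendar days after Jul 26, 2031 is Oct 24, 2031.

Oct 24, 2031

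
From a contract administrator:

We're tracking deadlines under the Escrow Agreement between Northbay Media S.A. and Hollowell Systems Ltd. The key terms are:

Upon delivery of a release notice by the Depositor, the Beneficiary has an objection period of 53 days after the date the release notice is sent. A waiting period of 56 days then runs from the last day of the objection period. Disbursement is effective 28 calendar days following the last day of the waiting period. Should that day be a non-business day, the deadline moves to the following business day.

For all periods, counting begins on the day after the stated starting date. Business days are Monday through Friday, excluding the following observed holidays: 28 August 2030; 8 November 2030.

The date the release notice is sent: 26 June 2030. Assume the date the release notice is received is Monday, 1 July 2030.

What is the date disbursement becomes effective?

The last day of the objection period: 53 calendar days after 26 June 2030 is 18 August 2030.
Adding 56 calendar days to 18 August 2030 gives 13 October 2030, which is the last day of the waiting period.
Adding 28 calendar days to 13 October 2030 gives 10 November 2030, which is the date disbursement becomes effective. That falls on a Sunday, so it rolls to the next business day, Monday, 11 November 2030.

11 November 2030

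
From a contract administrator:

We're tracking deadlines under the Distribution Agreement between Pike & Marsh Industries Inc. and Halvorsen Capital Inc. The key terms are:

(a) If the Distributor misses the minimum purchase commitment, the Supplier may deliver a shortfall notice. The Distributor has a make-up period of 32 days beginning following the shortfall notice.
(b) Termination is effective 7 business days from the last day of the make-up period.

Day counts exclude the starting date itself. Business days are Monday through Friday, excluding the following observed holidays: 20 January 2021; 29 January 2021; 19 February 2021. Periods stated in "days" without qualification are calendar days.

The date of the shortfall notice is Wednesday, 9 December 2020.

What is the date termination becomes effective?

The last day of the make-up period: 32 calendar days after 9 December 2020 is 10 January 2021.
From Sunday, 10 January 2021, 7 business days (Jan 11, Jan 12, Jan 13, Jan 14, Jan 15, Jan 18, Jan 19, skipping weekends) brings us to Tuesday, 19 January 2021, which is the date termination becomes effective.

19 January 2021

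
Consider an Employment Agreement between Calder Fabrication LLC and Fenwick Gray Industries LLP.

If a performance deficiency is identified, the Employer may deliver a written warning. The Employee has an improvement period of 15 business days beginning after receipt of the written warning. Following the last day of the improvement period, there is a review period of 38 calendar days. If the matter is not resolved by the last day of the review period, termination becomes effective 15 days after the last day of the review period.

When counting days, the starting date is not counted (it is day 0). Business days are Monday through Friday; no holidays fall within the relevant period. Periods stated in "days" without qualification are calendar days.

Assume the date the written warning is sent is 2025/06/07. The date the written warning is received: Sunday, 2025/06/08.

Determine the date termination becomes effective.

From Sunday, 2025/06/08, 15 business days (Jun 9, Jun 10, Jun 11, Jun 12, …, Jun 25, Jun 26, Jun 27, skipping weekends) brings us to Friday, 2025/06/27, which is the last day of the improvement period.
The last day of the review period: 2025/06/27 + 38 days = 2025/08/04.
The date termination becomes effective: 2025/08/04 + 15 days = 2025/08/19.

2025/08/19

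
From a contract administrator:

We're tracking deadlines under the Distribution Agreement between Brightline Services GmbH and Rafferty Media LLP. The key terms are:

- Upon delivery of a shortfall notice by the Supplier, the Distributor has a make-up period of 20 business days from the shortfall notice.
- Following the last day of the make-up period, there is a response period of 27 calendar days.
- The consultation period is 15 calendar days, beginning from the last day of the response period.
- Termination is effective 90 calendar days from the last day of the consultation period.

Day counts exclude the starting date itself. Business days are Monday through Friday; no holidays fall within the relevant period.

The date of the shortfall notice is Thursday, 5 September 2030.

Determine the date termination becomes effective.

The last day of the make-up period: counting 20 business days from Thursday, 5 September 2030 (Sep 6, Sep 9, Sep 10, Sep 11, …, Oct 1, Oct 2, Oct 3, skipping weekends) reaches Thursday, 3 October 2030.
The last day of the response period: 3 October 2030 + 27 days = 30 October 2030.
Adding 15 calendar days to 30 October 2030 gives 14 November 2030, which is the last day of the consultation period.
The date termination becomes effective: 14 November 2030 + 90 days = 12 February 2031.

12 February 2031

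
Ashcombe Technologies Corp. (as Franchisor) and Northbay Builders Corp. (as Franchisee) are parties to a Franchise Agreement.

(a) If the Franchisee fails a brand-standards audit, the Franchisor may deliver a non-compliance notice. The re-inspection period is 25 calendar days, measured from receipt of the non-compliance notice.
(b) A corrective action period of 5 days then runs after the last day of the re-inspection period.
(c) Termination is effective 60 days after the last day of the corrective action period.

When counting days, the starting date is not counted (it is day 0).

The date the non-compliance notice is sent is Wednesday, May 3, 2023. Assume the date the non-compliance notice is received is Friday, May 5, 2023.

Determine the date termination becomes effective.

The last day of the re-inspection period: May 5, 2023 + 25 days = May 30, 2023.
Adding 5 calendar days to May 30, 2023 gives June 4, 2023, which is the last day of the corrective action period.
The date termination becomes effective: June 4, 2023 + 60 days = August 3, 2023.

August 3, 2023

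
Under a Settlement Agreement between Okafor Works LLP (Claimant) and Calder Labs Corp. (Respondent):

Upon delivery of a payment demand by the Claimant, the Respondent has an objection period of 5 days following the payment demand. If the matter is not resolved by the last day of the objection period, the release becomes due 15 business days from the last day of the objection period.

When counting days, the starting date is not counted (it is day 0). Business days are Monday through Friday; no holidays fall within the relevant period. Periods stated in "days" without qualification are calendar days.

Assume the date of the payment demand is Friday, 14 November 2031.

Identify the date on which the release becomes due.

10 December 2031

Adding 5 calendar days to 14 November 2031 gives 19 November 2031, which is the last day of the objection period.
The date on which the release becomes due: 15 business days after Wednesday, 19 November 2031, skipping weekends — Nov 20, Nov 21, Nov 24, Nov 25, …, Dec 8, Dec 9, Dec 10 — lands on Wednesday, 10 December 2031.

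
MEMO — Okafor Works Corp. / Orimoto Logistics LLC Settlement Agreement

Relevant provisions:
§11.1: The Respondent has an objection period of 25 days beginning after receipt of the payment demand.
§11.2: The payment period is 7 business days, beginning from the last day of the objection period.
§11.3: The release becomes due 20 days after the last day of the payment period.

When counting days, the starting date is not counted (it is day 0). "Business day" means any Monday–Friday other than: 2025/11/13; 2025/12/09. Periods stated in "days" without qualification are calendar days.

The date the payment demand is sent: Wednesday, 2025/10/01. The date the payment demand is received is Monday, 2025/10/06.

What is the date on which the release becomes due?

Adding 25 calendar days to 2025/10/06 gives 2025/10/31, which is the last day of the objection period.
The last day of the payment period: 7 business days after Friday, 2025/10/31, skipping weekends — Nov 3, Nov 4, Nov 5, Nov 6, Nov 7, Nov 10, Nov 11 — lands on Tuesday, 2025/11/11.
Adding 20 calendar days to 2025/11/11 gives 2025/12/01, which is the date on which the release becomes due.

2025/12/01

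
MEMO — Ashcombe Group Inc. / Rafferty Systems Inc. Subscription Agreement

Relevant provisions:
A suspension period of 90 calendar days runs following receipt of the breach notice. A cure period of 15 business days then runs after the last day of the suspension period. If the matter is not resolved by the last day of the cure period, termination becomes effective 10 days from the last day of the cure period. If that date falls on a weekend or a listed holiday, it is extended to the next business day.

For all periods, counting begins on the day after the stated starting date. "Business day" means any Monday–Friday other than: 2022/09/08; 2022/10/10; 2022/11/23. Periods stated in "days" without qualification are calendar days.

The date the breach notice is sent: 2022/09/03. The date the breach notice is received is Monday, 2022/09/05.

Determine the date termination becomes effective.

2023/01/02

The last day of the suspension period: 2022/09/05 + 90 days = 2022/12/04.
The last day of the cure period: 15 business days after Sunday, 2022/12/04, skipping weekends — Dec 5, Dec 6, Dec 7, Dec 8, …, Dec 21, Dec 22, Dec 23 — lands on Friday, 2022/12/23.
Adding 10 calendar days to 2022/12/23 gives 2023/01/02, which is the date termination becomes effective. 2023/01/02 is a Monday and is not a listed holiday, so no roll-forward applies.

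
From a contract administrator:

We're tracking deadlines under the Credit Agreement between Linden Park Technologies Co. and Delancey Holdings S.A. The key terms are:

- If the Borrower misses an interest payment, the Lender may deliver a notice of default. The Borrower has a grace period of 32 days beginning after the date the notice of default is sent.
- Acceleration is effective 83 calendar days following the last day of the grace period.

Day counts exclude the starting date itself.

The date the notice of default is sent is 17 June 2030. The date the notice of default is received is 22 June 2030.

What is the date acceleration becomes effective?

10 October 2030

The last day of the grace period: 32 calendar days after 17 June 2030 is 19 July 2030.
The date acceleration becomes effective: 19 July 2030 + 83 days = 10 October 2030.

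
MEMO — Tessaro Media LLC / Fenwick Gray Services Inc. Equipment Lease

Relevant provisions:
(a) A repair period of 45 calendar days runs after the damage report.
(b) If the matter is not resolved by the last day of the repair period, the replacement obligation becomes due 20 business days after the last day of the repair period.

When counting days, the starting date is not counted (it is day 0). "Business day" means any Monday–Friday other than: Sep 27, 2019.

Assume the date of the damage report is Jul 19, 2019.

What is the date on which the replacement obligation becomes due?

The last day of the repair period: Jul 19, 2019 + 45 days = Sep 2, 2019.
From Monday, Sep 2, 2019, 20 business days (Sep 3, Sep 4, Sep 5, Sep 6, …, Sep 26, Sep 30, Oct 1, skipping weekends and the listed holiday on Sep 27) brings us to Tuesday, Oct 1, 2019, which is the date on which the replacement obligation becomes due.

Oct 1, 2019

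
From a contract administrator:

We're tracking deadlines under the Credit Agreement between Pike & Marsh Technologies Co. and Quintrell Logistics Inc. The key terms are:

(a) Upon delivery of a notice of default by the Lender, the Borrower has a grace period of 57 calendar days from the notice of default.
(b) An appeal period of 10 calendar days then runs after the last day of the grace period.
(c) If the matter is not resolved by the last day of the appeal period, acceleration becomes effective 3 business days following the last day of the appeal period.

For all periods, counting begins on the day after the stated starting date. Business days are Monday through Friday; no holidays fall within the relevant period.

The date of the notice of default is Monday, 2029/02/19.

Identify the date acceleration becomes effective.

2029/05/02

The last day of the grace period: 57 calendar days after 2029/02/19 is 2029/04/17.
The last day of the appeal period: 10 calendar days after 2029/04/17 is 2029/04/27.
The date acceleration becomes effective: counting 3 business days from Friday, 2029/04/27 (Apr 30, May 1, May 2, skipping weekends) reaches Wednesday, 2029/05/02.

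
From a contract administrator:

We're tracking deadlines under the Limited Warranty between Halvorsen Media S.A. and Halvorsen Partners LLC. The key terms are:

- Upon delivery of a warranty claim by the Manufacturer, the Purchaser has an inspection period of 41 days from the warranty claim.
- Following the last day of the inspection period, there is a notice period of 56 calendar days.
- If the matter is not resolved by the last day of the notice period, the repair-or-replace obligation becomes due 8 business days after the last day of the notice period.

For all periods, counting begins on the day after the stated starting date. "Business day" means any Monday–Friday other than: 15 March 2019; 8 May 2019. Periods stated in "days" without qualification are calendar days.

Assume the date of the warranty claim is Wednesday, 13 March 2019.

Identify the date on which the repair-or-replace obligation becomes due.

28 June 2019

Adding 41 calendar days to 13 March 2019 gives 23 April 2019, which is the last day of the inspection period.
The last day of the notice period: 56 calendar days after 23 April 2019 is 18 June 2019.
The date on which the repair-or-replace obligation becomes due: counting 8 business days from Tuesday, 18 June 2019 (Jun 19, Jun 20, Jun 21, Jun 24, Jun 25, Jun 26, Jun 27, Jun 28, skipping weekends) reaches Friday, 28 June 2019.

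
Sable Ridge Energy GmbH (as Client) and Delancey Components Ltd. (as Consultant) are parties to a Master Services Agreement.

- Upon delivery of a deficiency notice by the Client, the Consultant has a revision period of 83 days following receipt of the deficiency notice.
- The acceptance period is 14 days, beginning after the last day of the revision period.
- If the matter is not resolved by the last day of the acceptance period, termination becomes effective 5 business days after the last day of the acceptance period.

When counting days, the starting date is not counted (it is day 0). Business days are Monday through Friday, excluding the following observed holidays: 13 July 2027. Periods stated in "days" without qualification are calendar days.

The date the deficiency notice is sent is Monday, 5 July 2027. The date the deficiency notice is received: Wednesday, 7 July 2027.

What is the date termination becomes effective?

The last day of the revision period: 83 calendar days after 7 July 2027 is 28 September 2027.
The last day of the acceptance period: 28 September 2027 + 14 days = 12 October 2027.
From Tuesday, 12 October 2027, 5 business days (Oct 13, Oct 14, Oct 15, Oct 18, Oct 19, skipping weekends) brings us to Tuesday, 19 October 2027, which is the date termination becomes effective.

19 October 2027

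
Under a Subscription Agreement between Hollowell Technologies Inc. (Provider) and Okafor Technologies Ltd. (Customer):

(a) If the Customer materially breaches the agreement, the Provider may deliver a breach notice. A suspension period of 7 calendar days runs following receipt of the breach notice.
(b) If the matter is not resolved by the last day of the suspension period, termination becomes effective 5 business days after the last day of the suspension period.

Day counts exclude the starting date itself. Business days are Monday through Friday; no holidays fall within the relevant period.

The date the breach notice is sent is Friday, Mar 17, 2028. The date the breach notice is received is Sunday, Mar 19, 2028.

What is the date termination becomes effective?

Mar 31, 2028

The last day of the suspension period: 7 calendar days after Mar 19, 2028 is Mar 26, 2028.
The date termination becomes effective: 5 business days after Sunday, Mar 26, 2028, skipping weekends — Mar 27, Mar 28, Mar 29, Mar 30, Mar 31 — lands on Friday, Mar 31, 2028.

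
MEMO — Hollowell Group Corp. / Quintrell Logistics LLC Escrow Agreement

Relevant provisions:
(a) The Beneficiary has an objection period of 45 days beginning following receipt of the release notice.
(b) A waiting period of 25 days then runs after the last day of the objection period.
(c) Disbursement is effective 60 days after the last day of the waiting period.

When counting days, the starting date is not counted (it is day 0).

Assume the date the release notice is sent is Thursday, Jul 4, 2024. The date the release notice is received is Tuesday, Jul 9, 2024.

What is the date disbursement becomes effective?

The last day of the objection period: Jul 9, 2024 + 45 days = Aug 23, 2024.
The last day of the waiting period: Aug 23, 2024 + 25 days = Sep 17, 2024.
Adding 60 calendar days to Sep 17, 2024 gives Nov 16, 2024, which is the date disbursement becomes effective.

Nov 16, 2024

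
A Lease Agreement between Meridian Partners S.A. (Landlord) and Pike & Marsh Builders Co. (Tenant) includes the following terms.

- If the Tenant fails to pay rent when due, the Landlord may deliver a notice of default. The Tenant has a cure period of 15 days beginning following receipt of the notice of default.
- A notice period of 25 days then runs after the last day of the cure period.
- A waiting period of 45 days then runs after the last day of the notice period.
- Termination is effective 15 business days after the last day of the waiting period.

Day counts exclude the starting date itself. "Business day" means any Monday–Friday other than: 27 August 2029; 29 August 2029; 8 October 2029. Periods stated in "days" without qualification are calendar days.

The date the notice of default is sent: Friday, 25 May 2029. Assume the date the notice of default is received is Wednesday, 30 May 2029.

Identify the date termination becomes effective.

17 September 2029

The last day of the cure period: 30 May 2029 + 15 days = 14 June 2029.
The last day of the notice period: 14 June 2029 + 25 days = 9 July 2029.
The last day of the waiting period: 9 July 2029 + 45 days = 23 August 2029.
The date termination becomes effective: 15 business days after Thursday, 23 August 2029, skipping weekends and the listed holidays on Aug 27, Aug 29 — Aug 24, Aug 28, Aug 30, Aug 31, …, Sep 13, Sep 14, Sep 17 — lands on Monday, 17 September 2029.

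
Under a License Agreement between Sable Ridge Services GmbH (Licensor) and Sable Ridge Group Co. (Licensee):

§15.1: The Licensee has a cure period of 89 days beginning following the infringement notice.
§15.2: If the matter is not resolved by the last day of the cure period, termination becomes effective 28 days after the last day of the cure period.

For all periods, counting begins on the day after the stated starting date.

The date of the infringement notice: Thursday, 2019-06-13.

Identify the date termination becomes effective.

2019-10-08

Adding 89 calendar days to 2019-06-13 gives 2019-09-10, which is the last day of the cure period.
The date termination becomes effective: 28 calendar days after 2019-09-10 is 2019-10-08.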